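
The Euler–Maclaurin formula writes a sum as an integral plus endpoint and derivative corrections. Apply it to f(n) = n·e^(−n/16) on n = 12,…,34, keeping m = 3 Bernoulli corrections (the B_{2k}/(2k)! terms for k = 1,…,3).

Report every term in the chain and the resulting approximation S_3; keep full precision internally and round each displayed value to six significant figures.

S_3 ≈ 120.917

The integral term ∫_12^34 x·e^(−x/16) dx = 116.074.
½[f(12) + f(34)] = ½[5.66840 + 4.06072] = 4.86456.
Integral + boundary = 120.938.
k=1: B_{2}/(2)! × [f^{(1)}(34) − f^{(1)}(12)] = 1/12 × (-0.134362 − 0.118092) = -0.0210378.
Running total after k=1: 120.917.
k=2: B_{4}/(4)! × [f^{(3)}(34) − f^{(3)}(12)] = −1/720 × (0.000408218 − 0.00415166) = 5.19922e-06.
Running total after k=2: 120.917.
k=3: B_{6}/(6)! × [f^{(5)}(34) − f^{(5)}(12)] = 1/30240 × (5.23941e-06 − 3.06329e-05) = -8.39732e-10.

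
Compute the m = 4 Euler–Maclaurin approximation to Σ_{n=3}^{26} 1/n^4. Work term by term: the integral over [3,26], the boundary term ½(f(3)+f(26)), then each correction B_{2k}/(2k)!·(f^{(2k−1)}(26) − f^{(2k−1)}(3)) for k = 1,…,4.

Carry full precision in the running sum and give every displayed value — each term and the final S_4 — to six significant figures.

Integral: ∫_3^26 1/x^4 dx = 0.0123267.
Endpoint term: (f(3) + f(26))/2 = (0.0123457 + 2.18830e-06)/2 = 0.00617393.
Running total after boundary: 0.0185006.
Correction k=1: B_{2}/2! · (f^{(1)}(26) − f^{(1)}(3)) = 1/12 · (-3.36661e-07 − (-0.0164609)) = 0.00137171.
Partial sum through k=1: 0.0198724.
Correction k=2: B_{4}/4! · (f^{(3)}(26) − f^{(3)}(3)) = −1/720 · (-1.49406e-08 − (-0.0548697)) = -7.62079e-05.
Partial sum through k=2: 0.0197962.
Correction k=3: B_{6}/6! · (f^{(5)}(26) − f^{(5)}(3)) = 1/30240 · (-1.23768e-09 − (-0.341411)) = 1.12901e-05.
Partial sum through k=3: 0.0198074.
Correction k=4: B_{8}/8! · (f^{(7)}(26) − f^{(7)}(3)) = −1/1209600 · (-1.64780e-10 − (-3.41411)) = -2.82251e-06.

S_4 ≈ 0.0198046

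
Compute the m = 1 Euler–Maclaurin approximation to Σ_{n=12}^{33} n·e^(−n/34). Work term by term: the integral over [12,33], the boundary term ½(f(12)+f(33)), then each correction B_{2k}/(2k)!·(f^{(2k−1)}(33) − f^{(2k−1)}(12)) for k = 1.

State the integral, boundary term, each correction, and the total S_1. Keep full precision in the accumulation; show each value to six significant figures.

S_1 ≈ 246.282

The integral term ∫_12^33 x·e^(−x/34) dx = 235.852.
Endpoint term: (f(12) + f(33))/2 = (8.43142 + 12.5024)/2 = 10.4669.
Integral + boundary = 246.319.
Correction k=1: B_{2}/2! · (f^{(1)}(33) − f^{(1)}(12)) = 1/12 · (0.0111429 − 0.454636) = -0.0369577.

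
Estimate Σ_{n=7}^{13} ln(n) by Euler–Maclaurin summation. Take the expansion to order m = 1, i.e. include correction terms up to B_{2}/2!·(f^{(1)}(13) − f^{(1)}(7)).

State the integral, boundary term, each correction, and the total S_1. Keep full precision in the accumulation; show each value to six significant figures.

∫_7^13 ln(x) dx evaluates to 13.7230.
Endpoint term: (f(7) + f(13))/2 = (1.94591 + 2.56495)/2 = 2.25543.
Integral + boundary = 15.9784.
k=1: B_{2}/(2)! × [f^{(1)}(13) − f^{(1)}(7)] = 1/12 × (0.0769231 − 0.142857) = -0.00549451.

S_1 ≈ 15.9729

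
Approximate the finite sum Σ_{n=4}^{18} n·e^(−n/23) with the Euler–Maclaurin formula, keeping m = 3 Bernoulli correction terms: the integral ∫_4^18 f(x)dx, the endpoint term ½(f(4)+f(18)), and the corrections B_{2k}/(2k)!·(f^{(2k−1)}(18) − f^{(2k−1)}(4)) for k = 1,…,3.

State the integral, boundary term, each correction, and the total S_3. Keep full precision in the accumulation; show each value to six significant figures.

S_3 ≈ 96.4652

∫_4^18 x·e^(−x/23) dx evaluates to 90.7191.
Endpoint term: (f(4) + f(18))/2 = (3.36148 + 8.22981)/2 = 5.79565.
So far: 96.5147.
Correction k=1: B_{2}/2! · (f^{(1)}(18) − f^{(1)}(4)) = 1/12 · (0.0993939 − 0.694219) = -0.0495687.
After k=1: 96.4652.
Correction k=2: B_{4}/4! · (f^{(3)}(18) − f^{(3)}(4)) = −1/720 · (0.00191648 − 0.00448952) = 3.57367e-06.
After k=2: 96.4652.
Correction k=3: B_{6}/6! · (f^{(5)}(18) − f^{(5)}(4)) = 1/30240 · (6.89049e-06 − 1.44929e-05) = -2.51401e-10.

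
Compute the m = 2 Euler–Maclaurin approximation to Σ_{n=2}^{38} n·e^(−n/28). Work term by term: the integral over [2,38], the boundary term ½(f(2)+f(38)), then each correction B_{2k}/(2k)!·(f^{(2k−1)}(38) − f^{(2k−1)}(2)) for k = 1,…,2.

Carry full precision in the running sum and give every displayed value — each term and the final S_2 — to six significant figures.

S_2 ≈ 312.168

Integral: ∫_2^38 x·e^(−x/28) dx = 306.427.
Endpoint term: (f(2) + f(38))/2 = (1.86213 + 9.78102)/2 = 5.82157.
Integral + boundary = 312.248.
k=1: B_{2}/(2)! × [f^{(1)}(38) − f^{(1)}(2)] = 1/12 × (-0.0919268 − 0.864558) = -0.0797071.
After k=1: 312.168.
k=2: B_{4}/(4)! × [f^{(3)}(38) − f^{(3)}(2)] = −1/720 × (0.000539367 − 0.00347791) = 4.08131e-06.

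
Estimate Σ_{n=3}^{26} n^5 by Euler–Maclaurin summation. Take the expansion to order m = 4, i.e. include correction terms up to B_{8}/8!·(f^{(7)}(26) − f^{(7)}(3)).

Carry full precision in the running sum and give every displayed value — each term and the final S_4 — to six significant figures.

S_4 ≈ 5.76170e+07

∫_3^26 x^5 dx evaluates to 5.14858e+07.
Endpoint term: (f(3) + f(26))/2 = (243.000 + 1.18814e+07)/2 = 5.94081e+06.
So far: 5.74267e+07.
Order-1 term: 1/12 · (2.28488e+06 − 405.000) = 190373.
Partial sum through k=1: 5.76170e+07.
Order-2 term: −1/720 · (40560.0 − 540.000) = -55.5833.
Partial sum through k=2: 5.76170e+07.
Order-3 term: 1/30240 · (120.000 − 120.000) = 0.00000.
Partial sum through k=3: 5.76170e+07.
Order-4 term: −1/1209600 · (0.00000 − 0.00000) = 0.00000.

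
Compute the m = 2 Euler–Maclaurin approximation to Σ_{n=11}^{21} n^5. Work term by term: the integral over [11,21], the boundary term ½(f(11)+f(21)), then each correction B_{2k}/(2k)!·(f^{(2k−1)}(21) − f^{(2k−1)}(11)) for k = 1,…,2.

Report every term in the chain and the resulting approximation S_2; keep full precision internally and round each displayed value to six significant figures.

S_2 ≈ 1.61966e+07

Integral: ∫_11^21 x^5 dx = 1.39991e+07.
½[f(11) + f(21)] = ½[161051 + 4.08410e+06] = 2.12258e+06.
So far: 1.61217e+07.
k=1: B_{2}/(2)! × [f^{(1)}(21) − f^{(1)}(11)] = 1/12 × (972405 − 73205.0) = 74933.3.
Running total after k=1: 1.61966e+07.
k=2: B_{4}/(4)! × [f^{(3)}(21) − f^{(3)}(11)] = −1/720 × (26460.0 − 7260.00) = -26.6667.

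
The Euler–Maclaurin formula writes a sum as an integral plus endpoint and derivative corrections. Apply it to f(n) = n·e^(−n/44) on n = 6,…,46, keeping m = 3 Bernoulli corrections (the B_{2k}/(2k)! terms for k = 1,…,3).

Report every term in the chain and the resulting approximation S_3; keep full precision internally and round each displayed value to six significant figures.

∫_6^46 x·e^(−x/44) dx evaluates to 527.489.
½[f(6) + f(46)] = ½[5.23515 + 16.1705] = 10.7028.
Running total after boundary: 538.192.
Order-1 term: 1/12 · (-0.0159787 − 0.753545) = -0.0641269.
Partial sum through k=1: 538.128.
Order-2 term: −1/720 · (0.000354899 − 0.00129060) = 1.29958e-06.
Partial sum through k=2: 538.128.
Order-3 term: 1/30240 · (3.70895e-07 − 1.13221e-06) = -2.51759e-11.

S_3 ≈ 538.128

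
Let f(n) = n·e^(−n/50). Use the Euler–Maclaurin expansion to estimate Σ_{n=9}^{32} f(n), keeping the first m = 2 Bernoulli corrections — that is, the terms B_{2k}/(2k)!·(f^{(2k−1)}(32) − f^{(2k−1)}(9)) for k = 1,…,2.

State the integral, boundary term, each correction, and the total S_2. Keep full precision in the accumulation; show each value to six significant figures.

S_2 ≈ 314.302

Integral: ∫_9^32 x·e^(−x/50) dx = 302.148.
Boundary: ½(f(9) + f(32)) = ½(7.51743 + 16.8734) = 12.1954.
So far: 314.344.
Order-1 term: 1/12 · (0.189825 − 0.684922) = -0.0412580.
After k=1: 314.302.
Order-2 term: −1/720 · (0.000497764 − 0.000942185) = 6.17251e-07.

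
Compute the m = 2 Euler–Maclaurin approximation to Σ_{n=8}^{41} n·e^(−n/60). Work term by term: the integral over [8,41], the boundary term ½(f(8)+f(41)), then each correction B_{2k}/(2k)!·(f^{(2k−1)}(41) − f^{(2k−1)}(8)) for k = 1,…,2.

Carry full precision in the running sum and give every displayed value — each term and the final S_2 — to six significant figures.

∫_8^41 x·e^(−x/60) dx evaluates to 510.825.
Endpoint term: (f(8) + f(41))/2 = (7.00139 + 20.7022)/2 = 13.8518.
So far: 524.677.
Order-1 term: 1/12 · (0.159895 − 0.758484) = -0.0498824.
After k=1: 524.627.
Order-2 term: −1/720 · (0.000324933 − 0.000696897) = 5.16618e-07.

S_2 ≈ 524.627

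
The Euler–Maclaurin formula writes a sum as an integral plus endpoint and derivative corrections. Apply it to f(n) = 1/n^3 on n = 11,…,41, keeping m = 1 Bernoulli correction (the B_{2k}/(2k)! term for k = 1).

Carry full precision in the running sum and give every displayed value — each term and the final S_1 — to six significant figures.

∫_11^41 1/x^3 dx evaluates to 0.00383479.
Boundary: ½(f(11) + f(41)) = ½(0.000751315 + 1.45094e-05) = 0.000382912.
So far: 0.00421770.
Order-1 term: 1/12 · (-1.06166e-06 − (-0.000204904)) = 1.69869e-05.

S_1 ≈ 0.00423469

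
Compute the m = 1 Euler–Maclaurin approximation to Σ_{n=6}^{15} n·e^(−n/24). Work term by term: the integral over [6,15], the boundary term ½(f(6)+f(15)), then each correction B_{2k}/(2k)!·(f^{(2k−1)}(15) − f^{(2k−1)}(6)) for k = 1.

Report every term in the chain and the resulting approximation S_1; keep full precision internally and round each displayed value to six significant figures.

∫_6^15 x·e^(−x/24) dx evaluates to 59.7319.
½[f(6) + f(15)] = ½[4.67280 + 8.02892] = 6.35086.
Integral + boundary = 66.0827.
k=1: B_{2}/(2)! × [f^{(1)}(15) − f^{(1)}(6)] = 1/12 × (0.200723 − 0.584101) = -0.0319481.

S_1 ≈ 66.0508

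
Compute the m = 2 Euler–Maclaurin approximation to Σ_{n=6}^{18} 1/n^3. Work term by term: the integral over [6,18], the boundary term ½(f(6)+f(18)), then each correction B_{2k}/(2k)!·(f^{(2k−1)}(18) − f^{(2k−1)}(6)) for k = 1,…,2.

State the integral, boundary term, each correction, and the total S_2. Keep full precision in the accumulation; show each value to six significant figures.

S_2 ≈ 0.0149350

Integral: ∫_6^18 1/x^3 dx = 0.0123457.
Boundary: ½(f(6) + f(18)) = ½(0.00462963 + 0.000171468) = 0.00240055.
Running total after boundary: 0.0147462.
Correction k=1: B_{2}/2! · (f^{(1)}(18) − f^{(1)}(6)) = 1/12 · (-2.85780e-05 − (-0.00231481)) = 0.000190520.
Partial sum through k=1: 0.0149367.
Correction k=2: B_{4}/4! · (f^{(3)}(18) − f^{(3)}(6)) = −1/720 · (-1.76407e-06 − (-0.00128601)) = -1.78367e-06.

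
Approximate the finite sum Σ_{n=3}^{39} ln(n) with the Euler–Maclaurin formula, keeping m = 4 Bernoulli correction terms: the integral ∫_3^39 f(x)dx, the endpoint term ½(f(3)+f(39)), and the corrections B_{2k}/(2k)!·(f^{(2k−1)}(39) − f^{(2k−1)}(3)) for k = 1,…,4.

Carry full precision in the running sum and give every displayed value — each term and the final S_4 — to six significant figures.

Integral: ∫_3^39 ln(x) dx = 103.583.
Endpoint term: (f(3) + f(39))/2 = (1.09861 + 3.66356)/2 = 2.38109.
So far: 105.964.
Correction k=1: B_{2}/2! · (f^{(1)}(39) − f^{(1)}(3)) = 1/12 · (0.0256410 − 0.333333) = -0.0256410.
Partial sum through k=1: 105.939.
Correction k=2: B_{4}/4! · (f^{(3)}(39) − f^{(3)}(3)) = −1/720 · (3.37160e-05 − 0.0740741) = 0.000102834.
Partial sum through k=2: 105.939.
Correction k=3: B_{6}/6! · (f^{(5)}(39) − f^{(5)}(3)) = 1/30240 · (2.66004e-07 − 0.0987654) = -3.26604e-06.
Partial sum through k=3: 105.939.
Correction k=4: B_{8}/8! · (f^{(7)}(39) − f^{(7)}(3)) = −1/1209600 · (5.24663e-09 − 0.329218) = 2.72171e-07.

S_4 ≈ 105.939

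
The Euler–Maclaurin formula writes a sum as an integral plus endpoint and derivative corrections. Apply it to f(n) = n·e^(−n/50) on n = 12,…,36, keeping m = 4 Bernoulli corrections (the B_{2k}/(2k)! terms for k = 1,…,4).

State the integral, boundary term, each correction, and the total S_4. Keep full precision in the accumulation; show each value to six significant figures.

S_4 ≈ 358.955

Integral: ∫_12^36 x·e^(−x/50) dx = 345.512.
Boundary: ½(f(12) + f(36)) = ½(9.43953 + 17.5231) = 13.4813.
Integral + boundary = 358.993.
Order-1 term: 1/12 · (0.136291 − 0.597837) = -0.0384622.
After k=1: 358.955.
Order-2 term: −1/720 · (0.000443918 − 0.000868437) = 5.89610e-07.
After k=2: 358.955.
Order-3 term: 1/30240 · (3.33328e-07 − 5.99096e-07) = -8.78862e-12.
After k=3: 358.955.
Order-4 term: −1/1209600 · (1.95635e-10 − 3.40327e-10) = 1.19619e-16.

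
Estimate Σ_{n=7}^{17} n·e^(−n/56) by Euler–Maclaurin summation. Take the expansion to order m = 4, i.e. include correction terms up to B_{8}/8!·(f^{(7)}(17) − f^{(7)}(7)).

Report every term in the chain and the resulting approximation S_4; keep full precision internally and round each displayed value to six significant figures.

S_4 ≈ 105.123

Integral: ∫_7^17 x·e^(−x/56) dx = 95.7808.
½[f(7) + f(17)] = ½[6.17748 + 12.5490] = 9.36325.
So far: 105.144.
Correction k=1: B_{2}/2! · (f^{(1)}(17) − f^{(1)}(7)) = 1/12 · (0.514088 − 0.772185) = -0.0215081.
Running total after k=1: 105.123.
Correction k=2: B_{4}/4! · (f^{(3)}(17) − f^{(3)}(7)) = −1/720 · (0.000634707 − 0.000809049) = 2.42142e-07.
Running total after k=2: 105.123.
Correction k=3: B_{6}/6! · (f^{(5)}(17) − f^{(5)}(7)) = 1/30240 · (3.52514e-07 − 4.37457e-07) = -2.80898e-12.
Running total after k=3: 105.123.
Correction k=4: B_{8}/8! · (f^{(7)}(17) − f^{(7)}(7)) = −1/1209600 · (1.60279e-10 − 1.96724e-10) = 3.01302e-17.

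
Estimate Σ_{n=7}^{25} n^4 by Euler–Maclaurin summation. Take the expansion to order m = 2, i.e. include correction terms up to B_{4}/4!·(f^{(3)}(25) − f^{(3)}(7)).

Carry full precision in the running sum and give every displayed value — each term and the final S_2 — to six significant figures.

S_2 ≈ 2.15137e+06

Integral: ∫_7^25 x^4 dx = 1.94976e+06.
Endpoint term: (f(7) + f(25))/2 = (2401.00 + 390625)/2 = 196513.
Running total after boundary: 2.14628e+06.
Correction k=1: B_{2}/2! · (f^{(1)}(25) − f^{(1)}(7)) = 1/12 · (62500.0 − 1372.00) = 5094.00.
Partial sum through k=1: 2.15137e+06.
Correction k=2: B_{4}/4! · (f^{(3)}(25) − f^{(3)}(7)) = −1/720 · (600.000 − 168.000) = -0.600000.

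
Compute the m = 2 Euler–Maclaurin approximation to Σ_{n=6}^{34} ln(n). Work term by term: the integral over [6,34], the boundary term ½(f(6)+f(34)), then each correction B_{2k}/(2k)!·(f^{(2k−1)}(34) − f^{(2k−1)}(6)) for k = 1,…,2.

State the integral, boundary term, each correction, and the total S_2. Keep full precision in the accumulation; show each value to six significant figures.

S_2 ≈ 83.7933

∫_6^34 ln(x) dx evaluates to 81.1457.
½[f(6) + f(34)] = ½[1.79176 + 3.52636] = 2.65906.
Running total after boundary: 83.8048.
Order-1 term: 1/12 · (0.0294118 − 0.166667) = -0.0114379.
Partial sum through k=1: 83.7933.
Order-2 term: −1/720 · (5.08854e-05 − 0.00925926) = 1.27894e-05.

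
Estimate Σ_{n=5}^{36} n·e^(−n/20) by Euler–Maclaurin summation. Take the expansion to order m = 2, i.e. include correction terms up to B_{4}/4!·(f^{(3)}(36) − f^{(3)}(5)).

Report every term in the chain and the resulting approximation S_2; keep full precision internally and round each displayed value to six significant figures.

The integral term ∫_5^36 x·e^(−x/20) dx = 204.266.
Boundary: ½(f(5) + f(36)) = ½(3.89400 + 5.95076) = 4.92238.
Integral + boundary = 209.188.
k=1: B_{2}/(2)! × [f^{(1)}(36) − f^{(1)}(5)] = 1/12 × (-0.132239 − 0.584101) = -0.0596950.
Running total after k=1: 209.128.
k=2: B_{4}/(4)! × [f^{(3)}(36) − f^{(3)}(5)] = −1/720 × (0.000495897 − 0.00535426) = 6.74772e-06.

S_2 ≈ 209.128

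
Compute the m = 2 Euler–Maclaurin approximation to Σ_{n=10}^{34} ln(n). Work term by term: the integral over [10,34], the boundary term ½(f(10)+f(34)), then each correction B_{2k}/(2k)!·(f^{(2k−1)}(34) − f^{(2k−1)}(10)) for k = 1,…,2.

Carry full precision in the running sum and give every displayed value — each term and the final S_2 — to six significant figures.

∫_10^34 ln(x) dx evaluates to 72.8704.
Boundary: ½(f(10) + f(34)) = ½(2.30259 + 3.52636) = 2.91447.
Running total after boundary: 75.7849.
k=1: B_{2}/(2)! × [f^{(1)}(34) − f^{(1)}(10)] = 1/12 × (0.0294118 − 0.100000) = -0.00588235.
Running total after k=1: 75.7790.
k=2: B_{4}/(4)! × [f^{(3)}(34) − f^{(3)}(10)] = −1/720 × (5.08854e-05 − 0.00200000) = 2.70710e-06.

S_2 ≈ 75.7790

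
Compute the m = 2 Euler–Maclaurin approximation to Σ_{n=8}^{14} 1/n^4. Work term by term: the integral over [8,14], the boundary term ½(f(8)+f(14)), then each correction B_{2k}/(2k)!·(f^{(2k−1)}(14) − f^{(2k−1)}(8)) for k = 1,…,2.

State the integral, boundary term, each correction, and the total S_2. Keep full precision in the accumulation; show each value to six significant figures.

The integral term ∫_8^14 1/x^4 dx = 0.000529565.
½[f(8) + f(14)] = ½[0.000244141 + 2.60308e-05] = 0.000135086.
So far: 0.000664650.
Correction k=1: B_{2}/2! · (f^{(1)}(14) − f^{(1)}(8)) = 1/12 · (-7.43738e-06 − (-0.000122070)) = 9.55274e-06.
After k=1: 0.000674203.
Correction k=2: B_{4}/4! · (f^{(3)}(14) − f^{(3)}(8)) = −1/720 · (-1.13837e-06 − (-5.72205e-05)) = -7.78918e-08.

S_2 ≈ 0.000674125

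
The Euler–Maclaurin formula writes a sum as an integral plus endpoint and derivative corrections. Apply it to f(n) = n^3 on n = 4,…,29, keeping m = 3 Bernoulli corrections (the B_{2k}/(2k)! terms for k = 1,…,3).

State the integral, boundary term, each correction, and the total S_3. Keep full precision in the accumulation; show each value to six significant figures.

∫_4^29 x^3 dx evaluates to 176756.
Endpoint term: (f(4) + f(29))/2 = (64.0000 + 24389.0)/2 = 12226.5.
Running total after boundary: 188983.
k=1: B_{2}/(2)! × [f^{(1)}(29) − f^{(1)}(4)] = 1/12 × (2523.00 − 48.0000) = 206.250.
Running total after k=1: 189189.
k=2: B_{4}/(4)! × [f^{(3)}(29) − f^{(3)}(4)] = −1/720 × (6.00000 − 6.00000) = 0.00000.
Running total after k=2: 189189.
k=3: B_{6}/(6)! × [f^{(5)}(29) − f^{(5)}(4)] = 1/30240 × (0.00000 − 0.00000) = 0.00000.

S_3 ≈ 189189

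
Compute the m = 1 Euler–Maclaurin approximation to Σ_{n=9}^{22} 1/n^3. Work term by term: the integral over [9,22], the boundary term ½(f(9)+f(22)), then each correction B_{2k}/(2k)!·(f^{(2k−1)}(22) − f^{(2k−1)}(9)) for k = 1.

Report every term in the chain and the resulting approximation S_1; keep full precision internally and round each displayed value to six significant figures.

Integral: ∫_9^22 1/x^3 dx = 0.00513978.
Endpoint term: (f(9) + f(22))/2 = (0.00137174 + 9.39144e-05)/2 = 0.000732828.
So far: 0.00587261.
Correction k=1: B_{2}/2! · (f^{(1)}(22) − f^{(1)}(9)) = 1/12 · (-1.28065e-05 − (-0.000457247)) = 3.70367e-05.

S_1 ≈ 0.00590965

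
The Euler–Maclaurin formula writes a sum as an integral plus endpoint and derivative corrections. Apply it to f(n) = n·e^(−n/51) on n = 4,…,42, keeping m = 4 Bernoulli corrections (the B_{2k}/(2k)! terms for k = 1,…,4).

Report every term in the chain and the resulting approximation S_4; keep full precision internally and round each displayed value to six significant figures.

S_4 ≈ 522.800

Integral: ∫_4^42 x·e^(−x/51) dx = 511.799.
½[f(4) + f(42)] = ½[3.69826 + 18.4330] = 11.0656.
So far: 522.864.
k=1: B_{2}/(2)! × [f^{(1)}(42) − f^{(1)}(4)] = 1/12 × (0.0774494 − 0.852051) = -0.0645501.
Running total after k=1: 522.800.
k=2: B_{4}/(4)! × [f^{(3)}(42) − f^{(3)}(4)] = −1/720 × (0.000367247 − 0.00103852) = 9.32319e-07.
Running total after k=2: 522.800.
k=3: B_{6}/(6)! × [f^{(5)}(42) − f^{(5)}(4)] = 1/30240 × (2.70941e-07 − 6.72606e-07) = -1.32826e-11.
Running total after k=3: 522.800.
k=4: B_{8}/(8)! × [f^{(7)}(42) − f^{(7)}(4)] = −1/1209600 × (1.54051e-10 − 3.63681e-10) = 1.73305e-16.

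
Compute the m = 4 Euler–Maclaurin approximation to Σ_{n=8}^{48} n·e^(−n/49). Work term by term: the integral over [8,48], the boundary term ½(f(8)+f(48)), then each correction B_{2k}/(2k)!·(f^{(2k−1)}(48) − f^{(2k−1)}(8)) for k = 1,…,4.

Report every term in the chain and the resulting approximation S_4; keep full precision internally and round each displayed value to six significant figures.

The integral term ∫_8^48 x·e^(−x/49) dx = 587.697.
Boundary: ½(f(8) + f(48)) = ½(6.79493 + 18.0223) = 12.4086.
Integral + boundary = 600.105.
k=1: B_{2}/(2)! × [f^{(1)}(48) − f^{(1)}(8)] = 1/12 × (0.00766254 − 0.710694) = -0.0585859.
Running total after k=1: 600.047.
k=2: B_{4}/(4)! × [f^{(3)}(48) − f^{(3)}(8)] = −1/720 × (0.000315948 − 0.00100351) = 9.54946e-07.
Running total after k=2: 600.047.
k=3: B_{6}/(6)! × [f^{(5)}(48) − f^{(5)}(8)] = 1/30240 × (2.61851e-07 − 7.12628e-07) = -1.49066e-11.
Running total after k=3: 600.047.
k=4: B_{8}/(8)! × [f^{(7)}(48) − f^{(7)}(8)] = −1/1209600 × (1.63312e-10 − 4.19534e-10) = 2.11824e-16.

S_4 ≈ 600.047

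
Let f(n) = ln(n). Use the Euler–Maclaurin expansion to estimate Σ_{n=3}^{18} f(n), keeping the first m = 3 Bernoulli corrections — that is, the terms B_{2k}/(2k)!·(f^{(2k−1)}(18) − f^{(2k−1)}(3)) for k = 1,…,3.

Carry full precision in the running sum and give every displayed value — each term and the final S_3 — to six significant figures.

S_3 ≈ 35.7023

∫_3^18 ln(x) dx evaluates to 33.7309.
½[f(3) + f(18)] = ½[1.09861 + 2.89037] = 1.99449.
Running total after boundary: 35.7253.
k=1: B_{2}/(2)! × [f^{(1)}(18) − f^{(1)}(3)] = 1/12 × (0.0555556 − 0.333333) = -0.0231481.
Running total after k=1: 35.7022.
k=2: B_{4}/(4)! × [f^{(3)}(18) − f^{(3)}(3)] = −1/720 × (0.000342936 − 0.0740741) = 0.000102404.
Running total after k=2: 35.7023.
k=3: B_{6}/(6)! × [f^{(5)}(18) − f^{(5)}(3)] = 1/30240 × (1.27013e-05 − 0.0987654) = -3.26563e-06.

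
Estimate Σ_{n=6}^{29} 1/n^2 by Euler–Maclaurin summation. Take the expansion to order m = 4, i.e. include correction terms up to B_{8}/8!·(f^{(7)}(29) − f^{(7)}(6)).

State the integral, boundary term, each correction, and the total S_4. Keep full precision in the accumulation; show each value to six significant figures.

∫_6^29 1/x^2 dx evaluates to 0.132184.
½[f(6) + f(29)] = ½[0.0277778 + 0.00118906] = 0.0144834.
Running total after boundary: 0.146667.
Correction k=1: B_{2}/2! · (f^{(1)}(29) − f^{(1)}(6)) = 1/12 · (-8.20042e-05 − (-0.00925926)) = 0.000764771.
Partial sum through k=1: 0.147432.
Correction k=2: B_{4}/4! · (f^{(3)}(29) − f^{(3)}(6)) = −1/720 · (-1.17010e-06 − (-0.00308642)) = -4.28507e-06.
Partial sum through k=2: 0.147428.
Correction k=3: B_{6}/6! · (f^{(5)}(29) − f^{(5)}(6)) = 1/30240 · (-4.17394e-08 − (-0.00257202)) = 8.50521e-08.
Partial sum through k=3: 0.147428.
Correction k=4: B_{8}/8! · (f^{(7)}(29) − f^{(7)}(6)) = −1/1209600 · (-2.77932e-09 − (-0.00400091)) = -3.30763e-09.

S_4 ≈ 0.147428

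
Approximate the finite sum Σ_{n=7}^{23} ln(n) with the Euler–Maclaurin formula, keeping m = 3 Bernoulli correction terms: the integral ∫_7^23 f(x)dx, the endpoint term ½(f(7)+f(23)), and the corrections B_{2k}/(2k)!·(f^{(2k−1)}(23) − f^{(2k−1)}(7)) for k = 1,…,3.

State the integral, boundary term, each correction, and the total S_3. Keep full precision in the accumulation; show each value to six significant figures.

S_3 ≈ 45.0274

∫_7^23 ln(x) dx evaluates to 42.4950.
½[f(7) + f(23)] = ½[1.94591 + 3.13549] = 2.54070.
Running total after boundary: 45.0357.
Correction k=1: B_{2}/2! · (f^{(1)}(23) − f^{(1)}(7)) = 1/12 · (0.0434783 − 0.142857) = -0.00828157.
After k=1: 45.0274.
Correction k=2: B_{4}/4! · (f^{(3)}(23) − f^{(3)}(7)) = −1/720 · (0.000164379 − 0.00583090) = 7.87017e-06.
After k=2: 45.0274.
Correction k=3: B_{6}/6! · (f^{(5)}(23) − f^{(5)}(7)) = 1/30240 · (3.72883e-06 − 0.00142798) = -4.70981e-08.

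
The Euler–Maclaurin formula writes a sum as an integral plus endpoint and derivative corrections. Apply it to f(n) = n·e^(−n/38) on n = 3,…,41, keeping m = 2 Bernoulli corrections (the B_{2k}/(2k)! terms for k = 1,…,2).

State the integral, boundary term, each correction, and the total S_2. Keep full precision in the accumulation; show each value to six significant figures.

∫_3^41 x·e^(−x/38) dx evaluates to 419.191.
½[f(3) + f(41)] = ½[2.77227 + 13.9381] = 8.35517.
Running total after boundary: 427.546.
k=1: B_{2}/(2)! × [f^{(1)}(41) − f^{(1)}(3)] = 1/12 × (-0.0268384 − 0.851134) = -0.0731644.
Partial sum through k=1: 427.473.
k=2: B_{4}/(4)! × [f^{(3)}(41) − f^{(3)}(3)] = −1/720 × (0.000452263 − 0.00186933) = 1.96815e-06.

S_2 ≈ 427.473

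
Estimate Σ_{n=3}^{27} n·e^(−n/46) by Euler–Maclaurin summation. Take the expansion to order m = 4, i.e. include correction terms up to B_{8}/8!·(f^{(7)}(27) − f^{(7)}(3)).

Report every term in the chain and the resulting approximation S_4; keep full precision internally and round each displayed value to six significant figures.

Integral: ∫_3^27 x·e^(−x/46) dx = 244.586.
Endpoint term: (f(3) + f(27))/2 = (2.81059 + 15.0125)/2 = 8.91152.
Integral + boundary = 253.498.
Correction k=1: B_{2}/2! · (f^{(1)}(27) − f^{(1)}(3)) = 1/12 · (0.229659 − 0.875764) = -0.0538421.
Running total after k=1: 253.444.
Correction k=2: B_{4}/4! · (f^{(3)}(27) − f^{(3)}(3)) = −1/720 · (0.000634070 − 0.00129938) = 9.24043e-07.
Running total after k=2: 253.444.
Correction k=3: B_{6}/6! · (f^{(5)}(27) − f^{(5)}(3)) = 1/30240 · (5.48018e-07 − 1.03255e-06) = -1.60230e-11.
Running total after k=3: 253.444.
Correction k=4: B_{8}/8! · (f^{(7)}(27) − f^{(7)}(3)) = −1/1209600 · (3.76362e-10 − 6.85744e-10) = 2.55773e-16.

S_4 ≈ 253.444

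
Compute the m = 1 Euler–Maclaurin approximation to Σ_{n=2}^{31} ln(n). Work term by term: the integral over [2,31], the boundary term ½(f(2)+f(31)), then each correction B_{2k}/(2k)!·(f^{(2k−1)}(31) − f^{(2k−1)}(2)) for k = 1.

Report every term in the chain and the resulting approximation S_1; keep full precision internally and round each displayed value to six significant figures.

S_1 ≈ 78.0919

Integral: ∫_2^31 ln(x) dx = 76.0673.
½[f(2) + f(31)] = ½[0.693147 + 3.43399] = 2.06357.
Integral + boundary = 78.1309.
Order-1 term: 1/12 · (0.0322581 − 0.500000) = -0.0389785.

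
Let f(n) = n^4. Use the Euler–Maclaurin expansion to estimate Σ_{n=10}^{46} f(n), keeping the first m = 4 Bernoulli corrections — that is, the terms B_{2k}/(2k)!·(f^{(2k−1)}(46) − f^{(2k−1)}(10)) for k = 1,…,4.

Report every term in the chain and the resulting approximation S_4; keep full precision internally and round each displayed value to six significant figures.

S_4 ≈ 4.34484e+07

Integral: ∫_10^46 x^4 dx = 4.11726e+07.
Boundary: ½(f(10) + f(46)) = ½(10000.0 + 4.47746e+06) = 2.24373e+06.
Running total after boundary: 4.34163e+07.
Order-1 term: 1/12 · (389344 − 4000.00) = 32112.0.
Running total after k=1: 4.34484e+07.
Order-2 term: −1/720 · (1104.00 − 240.000) = -1.20000.
Running total after k=2: 4.34484e+07.
Order-3 term: 1/30240 · (0.00000 − 0.00000) = 0.00000.
Running total after k=3: 4.34484e+07.
Order-4 term: −1/1209600 · (0.00000 − 0.00000) = 0.00000.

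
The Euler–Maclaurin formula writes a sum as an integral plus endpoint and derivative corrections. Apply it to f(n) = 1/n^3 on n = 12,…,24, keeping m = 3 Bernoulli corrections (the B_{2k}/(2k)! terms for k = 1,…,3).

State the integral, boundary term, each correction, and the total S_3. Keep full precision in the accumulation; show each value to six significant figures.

The integral term ∫_12^24 1/x^3 dx = 0.00260417.
Boundary: ½(f(12) + f(24)) = ½(0.000578704 + 7.23380e-05) = 0.000325521.
Running total after boundary: 0.00292969.
k=1: B_{2}/(2)! × [f^{(1)}(24) − f^{(1)}(12)] = 1/12 × (-9.04225e-06 − (-0.000144676)) = 1.13028e-05.
After k=1: 0.00294099.
k=2: B_{4}/(4)! × [f^{(3)}(24) − f^{(3)}(12)] = −1/720 × (-3.13967e-07 − (-2.00939e-05)) = -2.74721e-08.
After k=2: 0.00294096.
k=3: B_{6}/(6)! × [f^{(5)}(24) − f^{(5)}(12)] = 1/30240 × (-2.28934e-08 − (-5.86071e-06)) = 1.93050e-10.

S_3 ≈ 0.00294096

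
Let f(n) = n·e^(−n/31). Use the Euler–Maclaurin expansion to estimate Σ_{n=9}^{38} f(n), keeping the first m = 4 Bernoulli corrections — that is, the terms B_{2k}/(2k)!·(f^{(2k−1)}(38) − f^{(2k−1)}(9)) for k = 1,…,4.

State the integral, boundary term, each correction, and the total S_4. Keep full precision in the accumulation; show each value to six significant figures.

S_4 ≈ 308.600

∫_9^38 x·e^(−x/31) dx evaluates to 299.706.
½[f(9) + f(38)] = ½[6.73220 + 11.1538] = 8.94300.
Running total after boundary: 308.649.
Order-1 term: 1/12 · (-0.0662789 − 0.530854) = -0.0497611.
Running total after k=1: 308.600.
Order-2 term: −1/720 · (0.000541897 − 0.00210916) = 2.17675e-06.
Running total after k=2: 308.600.
Order-3 term: 1/30240 · (1.19954e-06 − 3.81469e-06) = -8.64796e-11.
Running total after k=3: 308.600.
Order-4 term: −1/1209600 · (1.90968e-09 − 5.65517e-09) = 3.09647e-15.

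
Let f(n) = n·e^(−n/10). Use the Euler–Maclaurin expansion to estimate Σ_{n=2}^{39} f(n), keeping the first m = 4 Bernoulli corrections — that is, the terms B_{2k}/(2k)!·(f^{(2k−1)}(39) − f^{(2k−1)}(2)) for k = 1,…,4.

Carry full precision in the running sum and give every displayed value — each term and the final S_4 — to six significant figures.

S_4 ≈ 89.4832

Integral: ∫_2^39 x·e^(−x/10) dx = 88.3292.
½[f(2) + f(39)] = ½[1.63746 + 0.789435] = 1.21345.
Running total after boundary: 89.5426.
Order-1 term: 1/12 · (-0.0587015 − 0.654985) = -0.0594738.
After k=1: 89.4831.
Order-2 term: −1/720 · (-0.000182177 − 0.0229245) = 3.20926e-05.
After k=2: 89.4832.
Order-3 term: 1/30240 · (2.22661e-06 − 0.000392991) = -1.29221e-08.
After k=3: 89.4832.
Order-4 term: −1/1209600 · (6.27499e-08 − 5.56737e-06) = 4.55078e-12.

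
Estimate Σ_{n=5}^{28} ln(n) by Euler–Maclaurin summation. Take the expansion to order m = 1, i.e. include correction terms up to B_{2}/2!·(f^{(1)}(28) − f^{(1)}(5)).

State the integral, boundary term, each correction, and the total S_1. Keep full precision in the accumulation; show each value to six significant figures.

∫_5^28 ln(x) dx evaluates to 62.2545.
Boundary: ½(f(5) + f(28)) = ½(1.60944 + 3.33220) = 2.47082.
So far: 64.7254.
Order-1 term: 1/12 · (0.0357143 − 0.200000) = -0.0136905.

S_1 ≈ 64.7117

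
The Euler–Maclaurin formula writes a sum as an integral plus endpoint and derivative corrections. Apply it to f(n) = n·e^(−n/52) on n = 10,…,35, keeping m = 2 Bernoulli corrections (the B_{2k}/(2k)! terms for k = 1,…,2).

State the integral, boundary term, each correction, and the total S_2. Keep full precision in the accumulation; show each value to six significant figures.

S_2 ≈ 365.124

Integral: ∫_10^35 x·e^(−x/52) dx = 352.113.
½[f(10) + f(35)] = ½[8.25053 + 17.8548] = 13.0527.
Integral + boundary = 365.166.
Order-1 term: 1/12 · (0.166775 − 0.666389) = -0.0416345.
After k=1: 365.124.
Order-2 term: −1/720 · (0.000438997 − 0.000856692) = 5.80132e-07.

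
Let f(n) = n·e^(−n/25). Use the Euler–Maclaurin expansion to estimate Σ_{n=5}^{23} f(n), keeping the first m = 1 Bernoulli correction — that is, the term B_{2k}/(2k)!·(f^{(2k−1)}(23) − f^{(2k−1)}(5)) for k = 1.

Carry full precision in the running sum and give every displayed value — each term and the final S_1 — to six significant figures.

Integral: ∫_5^23 x·e^(−x/25) dx = 135.825.
Endpoint term: (f(5) + f(23))/2 = (4.09365 + 9.16594)/2 = 6.62980.
So far: 142.455.
Correction k=1: B_{2}/2! · (f^{(1)}(23) − f^{(1)}(5)) = 1/12 · (0.0318815 − 0.654985) = -0.0519253.

S_1 ≈ 142.403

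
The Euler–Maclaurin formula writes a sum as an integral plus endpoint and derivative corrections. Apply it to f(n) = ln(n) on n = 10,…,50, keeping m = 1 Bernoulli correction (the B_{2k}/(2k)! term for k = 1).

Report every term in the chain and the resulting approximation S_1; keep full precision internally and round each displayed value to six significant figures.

S_1 ≈ 135.676

∫_10^50 ln(x) dx evaluates to 132.575.
Endpoint term: (f(10) + f(50))/2 = (2.30259 + 3.91202)/2 = 3.10730.
Running total after boundary: 135.683.
k=1: B_{2}/(2)! × [f^{(1)}(50) − f^{(1)}(10)] = 1/12 × (0.0200000 − 0.100000) = -0.00666667.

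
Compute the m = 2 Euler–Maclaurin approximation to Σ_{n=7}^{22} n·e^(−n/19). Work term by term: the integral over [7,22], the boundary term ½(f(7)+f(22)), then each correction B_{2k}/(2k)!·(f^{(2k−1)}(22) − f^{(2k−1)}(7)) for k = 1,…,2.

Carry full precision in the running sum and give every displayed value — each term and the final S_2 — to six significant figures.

∫_7^22 x·e^(−x/19) dx evaluates to 97.0416.
Endpoint term: (f(7) + f(22))/2 = (4.84278 + 6.91123)/2 = 5.87701.
Running total after boundary: 102.919.
Correction k=1: B_{2}/2! · (f^{(1)}(22) − f^{(1)}(7)) = 1/12 · (-0.0496021 − 0.436943) = -0.0405454.
Partial sum through k=1: 102.878.
Correction k=2: B_{4}/4! · (f^{(3)}(22) − f^{(3)}(7)) = −1/720 · (0.00160302 − 0.00504320) = 4.77802e-06.

S_2 ≈ 102.878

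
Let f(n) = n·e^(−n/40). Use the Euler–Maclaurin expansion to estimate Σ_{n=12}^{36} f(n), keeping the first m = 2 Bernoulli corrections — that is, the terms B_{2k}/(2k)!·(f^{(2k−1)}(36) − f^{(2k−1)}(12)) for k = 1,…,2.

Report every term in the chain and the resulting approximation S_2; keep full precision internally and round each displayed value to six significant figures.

Integral: ∫_12^36 x·e^(−x/40) dx = 304.930.
½[f(12) + f(36)] = ½[8.88982 + 14.6365] = 11.7632.
So far: 316.693.
Order-1 term: 1/12 · (0.0406570 − 0.518573) = -0.0398263.
Running total after k=1: 316.653.
Order-2 term: −1/720 · (0.000533623 − 0.00125013) = 9.95150e-07.

S_2 ≈ 316.653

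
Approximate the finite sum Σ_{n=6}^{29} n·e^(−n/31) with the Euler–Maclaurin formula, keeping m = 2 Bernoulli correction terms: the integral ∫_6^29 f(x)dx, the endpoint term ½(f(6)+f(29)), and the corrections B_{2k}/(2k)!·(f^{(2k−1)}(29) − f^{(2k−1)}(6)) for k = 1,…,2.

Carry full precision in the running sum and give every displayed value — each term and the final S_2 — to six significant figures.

S_2 ≈ 223.414

∫_6^29 x·e^(−x/31) dx evaluates to 215.306.
Boundary: ½(f(6) + f(29)) = ½(4.94418 + 11.3795) = 8.16183.
Running total after boundary: 223.468.
k=1: B_{2}/(2)! × [f^{(1)}(29) − f^{(1)}(6)] = 1/12 × (0.0253159 − 0.664540) = -0.0532687.
After k=1: 223.414.
k=2: B_{4}/(4)! × [f^{(3)}(29) − f^{(3)}(6)] = −1/720 × (0.000842984 − 0.00240645) = 2.17148e-06.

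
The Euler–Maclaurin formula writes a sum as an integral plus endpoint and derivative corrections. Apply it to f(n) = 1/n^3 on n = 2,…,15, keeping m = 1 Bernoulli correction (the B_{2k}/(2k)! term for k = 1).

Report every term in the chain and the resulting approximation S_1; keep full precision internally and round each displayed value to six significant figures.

∫_2^15 1/x^3 dx evaluates to 0.122778.
½[f(2) + f(15)] = ½[0.125000 + 0.000296296] = 0.0626481.
Integral + boundary = 0.185426.
Order-1 term: 1/12 · (-5.92593e-05 − (-0.187500)) = 0.0156201.

S_1 ≈ 0.201046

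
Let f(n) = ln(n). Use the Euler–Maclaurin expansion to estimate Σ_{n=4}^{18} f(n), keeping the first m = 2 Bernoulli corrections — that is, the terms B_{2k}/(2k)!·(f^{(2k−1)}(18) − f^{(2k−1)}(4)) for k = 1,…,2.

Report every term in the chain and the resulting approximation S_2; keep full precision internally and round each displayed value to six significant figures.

S_2 ≈ 34.6037

∫_4^18 ln(x) dx evaluates to 32.4815.
Endpoint term: (f(4) + f(18))/2 = (1.38629 + 2.89037)/2 = 2.13833.
Integral + boundary = 34.6198.
Correction k=1: B_{2}/2! · (f^{(1)}(18) − f^{(1)}(4)) = 1/12 · (0.0555556 − 0.250000) = -0.0162037.
Partial sum through k=1: 34.6036.
Correction k=2: B_{4}/4! · (f^{(3)}(18) − f^{(3)}(4)) = −1/720 · (0.000342936 − 0.0312500) = 4.29265e-05.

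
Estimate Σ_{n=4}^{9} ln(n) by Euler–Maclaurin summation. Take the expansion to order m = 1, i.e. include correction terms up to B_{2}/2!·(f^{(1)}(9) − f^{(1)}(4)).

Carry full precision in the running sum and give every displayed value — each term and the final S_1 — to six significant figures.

S_1 ≈ 11.0100

Integral: ∫_4^9 ln(x) dx = 9.22984.
Endpoint term: (f(4) + f(9))/2 = (1.38629 + 2.19722)/2 = 1.79176.
So far: 11.0216.
Order-1 term: 1/12 · (0.111111 − 0.250000) = -0.0115741.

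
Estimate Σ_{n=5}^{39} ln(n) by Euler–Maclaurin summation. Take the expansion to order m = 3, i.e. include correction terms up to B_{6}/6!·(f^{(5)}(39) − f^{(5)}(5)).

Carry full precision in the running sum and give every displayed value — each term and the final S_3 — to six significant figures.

The integral term ∫_5^39 ln(x) dx = 100.832.
Boundary: ½(f(5) + f(39)) = ½(1.60944 + 3.66356) = 2.63650.
Running total after boundary: 103.468.
Order-1 term: 1/12 · (0.0256410 − 0.200000) = -0.0145299.
Partial sum through k=1: 103.454.
Order-2 term: −1/720 · (3.37160e-05 − 0.0160000) = 2.21754e-05.
Partial sum through k=2: 103.454.
Order-3 term: 1/30240 · (2.66004e-07 − 0.00768000) = -2.53959e-07.

S_3 ≈ 103.454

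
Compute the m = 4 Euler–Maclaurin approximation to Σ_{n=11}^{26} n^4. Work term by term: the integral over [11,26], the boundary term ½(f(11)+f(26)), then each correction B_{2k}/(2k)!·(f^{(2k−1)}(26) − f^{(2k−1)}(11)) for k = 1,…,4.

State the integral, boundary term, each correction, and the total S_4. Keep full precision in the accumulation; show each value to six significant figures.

The integral term ∫_11^26 x^4 dx = 2.34406e+06.
Boundary: ½(f(11) + f(26)) = ½(14641.0 + 456976) = 235808.
Integral + boundary = 2.57987e+06.
Correction k=1: B_{2}/2! · (f^{(1)}(26) − f^{(1)}(11)) = 1/12 · (70304.0 − 5324.00) = 5415.00.
Partial sum through k=1: 2.58529e+06.
Correction k=2: B_{4}/4! · (f^{(3)}(26) − f^{(3)}(11)) = −1/720 · (624.000 − 264.000) = -0.500000.
Partial sum through k=2: 2.58529e+06.
Correction k=3: B_{6}/6! · (f^{(5)}(26) − f^{(5)}(11)) = 1/30240 · (0.00000 − 0.00000) = 0.00000.
Partial sum through k=3: 2.58529e+06.
Correction k=4: B_{8}/8! · (f^{(7)}(26) − f^{(7)}(11)) = −1/1209600 · (0.00000 − 0.00000) = 0.00000.

S_4 ≈ 2.58529e+06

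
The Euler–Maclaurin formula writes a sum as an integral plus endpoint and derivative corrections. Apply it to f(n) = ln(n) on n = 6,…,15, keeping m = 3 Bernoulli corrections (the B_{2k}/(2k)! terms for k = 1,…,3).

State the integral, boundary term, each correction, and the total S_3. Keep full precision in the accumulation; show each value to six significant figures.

S_3 ≈ 23.1118

Integral: ∫_6^15 ln(x) dx = 20.8702.
Boundary: ½(f(6) + f(15)) = ½(1.79176 + 2.70805) = 2.24990.
Integral + boundary = 23.1201.
Order-1 term: 1/12 · (0.0666667 − 0.166667) = -0.00833333.
Partial sum through k=1: 23.1118.
Order-2 term: −1/720 · (0.000592593 − 0.00925926) = 1.20370e-05.
Partial sum through k=2: 23.1118.
Order-3 term: 1/30240 · (3.16049e-05 − 0.00308642) = -1.01019e-07.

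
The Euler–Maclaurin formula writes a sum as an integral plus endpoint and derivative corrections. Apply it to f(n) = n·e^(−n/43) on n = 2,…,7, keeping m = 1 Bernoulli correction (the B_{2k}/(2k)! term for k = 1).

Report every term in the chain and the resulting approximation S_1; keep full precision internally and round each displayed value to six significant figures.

Integral: ∫_2^7 x·e^(−x/43) dx = 20.0575.
Endpoint term: (f(2) + f(7))/2 = (1.90911 + 5.94838)/2 = 3.92875.
Running total after boundary: 23.9863.
Order-1 term: 1/12 · (0.711435 − 0.910156) = -0.0165601.

S_1 ≈ 23.9697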